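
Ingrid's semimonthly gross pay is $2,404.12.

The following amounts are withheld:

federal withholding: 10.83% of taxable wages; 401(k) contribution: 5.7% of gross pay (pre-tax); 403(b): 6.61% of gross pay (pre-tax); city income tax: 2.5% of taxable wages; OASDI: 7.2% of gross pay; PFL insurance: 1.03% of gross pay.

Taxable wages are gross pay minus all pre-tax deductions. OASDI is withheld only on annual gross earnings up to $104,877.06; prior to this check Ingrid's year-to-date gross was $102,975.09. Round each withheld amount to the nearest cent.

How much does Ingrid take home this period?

$1,665.46

403(b): $2,404.12 × 0.0661 = $158.91
401(k) contribution: $2,404.12 × 0.057 = $137.03
Pre-tax total = $158.91 + $137.03 = $295.94
Taxable wages = $2,404.12 − $295.94 = $2,108.18
City income tax: $2,108.18 × 0.025 = $52.70
Federal withholding: $2,108.18 × 0.1083 = $228.32
OASDI: only $104,877.06 − $102,975.09 = $1,901.97 of this check is subject → $1,901.97 × 0.072 = $136.94
PFL insurance: $2,404.12 × 0.0103 = $24.76
Total deductions = $158.91 + $137.03 + $52.70 + $228.32 + $136.94 + $24.76 = $738.66
Net pay = $2,404.12 − $738.66 = $1,665.46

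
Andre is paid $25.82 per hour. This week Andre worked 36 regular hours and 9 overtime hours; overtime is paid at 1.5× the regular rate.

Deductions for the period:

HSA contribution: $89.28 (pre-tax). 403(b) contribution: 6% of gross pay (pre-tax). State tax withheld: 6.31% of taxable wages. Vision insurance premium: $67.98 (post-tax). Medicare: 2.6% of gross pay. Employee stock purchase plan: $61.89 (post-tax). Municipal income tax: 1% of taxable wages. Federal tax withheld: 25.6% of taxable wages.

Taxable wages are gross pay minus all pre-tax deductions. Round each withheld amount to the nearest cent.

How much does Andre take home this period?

$583.03

Regular pay: 36 × $25.82 = $929.52
Overtime pay: 9 × $25.82 × 1.5 = $348.57
Gross pay = $929.52 + $348.57 = $1,278.09
403(b) contribution: $1,278.09 × 0.06 = $76.69
HSA contribution: $89.28
Pre-tax total = $76.69 + $89.28 = $165.97
Taxable wages = $1,278.09 − $165.97 = $1,112.12
Federal tax withheld: $1,112.12 × 0.256 = $284.70
Municipal income tax: $1,112.12 × 0.01 = $11.12
State tax withheld: $1,112.12 × 0.0631 = $70.17
Medicare: $1,278.09 × 0.026 = $33.23
Vision insurance premium: $67.98
Employee stock purchase plan: $61.89
Total deductions = $76.69 + $89.28 + $284.70 + $11.12 + $70.17 + $33.23 + $67.98 + $61.89 = $695.06
Net pay = $1,278.09 − $695.06 = $583.03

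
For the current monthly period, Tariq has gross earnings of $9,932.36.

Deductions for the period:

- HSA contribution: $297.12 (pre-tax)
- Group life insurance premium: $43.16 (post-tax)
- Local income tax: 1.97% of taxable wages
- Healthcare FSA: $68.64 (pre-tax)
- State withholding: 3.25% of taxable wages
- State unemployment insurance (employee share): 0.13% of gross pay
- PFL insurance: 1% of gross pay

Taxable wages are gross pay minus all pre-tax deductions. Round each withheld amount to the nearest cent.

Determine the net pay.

Healthcare FSA: $68.64
HSA contribution: $297.12
Pre-tax total = $68.64 + $297.12 = $365.76
Taxable wages = $9,932.36 − $365.76 = $9,566.60
Local income tax: $9,566.60 × 0.0197 = $188.46
State withholding: $9,566.60 × 0.0325 = $310.91
PFL insurance: $9,932.36 × 0.01 = $99.32
State unemployment insurance (employee share): $9,932.36 × 0.0013 = $12.91
Group life insurance premium: $43.16
Total deductions = $68.64 + $297.12 + $188.46 + $310.91 + $99.32 + $12.91 + $43.16 = $1,020.52
Net pay = $9,932.36 − $1,020.52 = $8,911.84

$8,911.84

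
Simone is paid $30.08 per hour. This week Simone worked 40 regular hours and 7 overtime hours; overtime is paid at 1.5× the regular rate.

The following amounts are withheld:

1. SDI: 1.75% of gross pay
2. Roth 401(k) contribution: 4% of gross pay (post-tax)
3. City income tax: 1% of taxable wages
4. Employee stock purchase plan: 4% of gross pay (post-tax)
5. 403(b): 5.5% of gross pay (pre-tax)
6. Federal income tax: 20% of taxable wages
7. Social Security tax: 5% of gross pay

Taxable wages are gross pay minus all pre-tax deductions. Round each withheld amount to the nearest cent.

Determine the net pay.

Regular pay: 40 × $30.08 = $1,203.20
Overtime pay: 7 × $30.08 × 1.5 = $315.84
Gross pay = $1,203.20 + $315.84 = $1,519.04
403(b): $1,519.04 × 0.055 = $83.55
Taxable wages = $1,519.04 − $83.55 = $1,435.49
Federal income tax: $1,435.49 × 0.2 = $287.10
City income tax: $1,435.49 × 0.01 = $14.35
SDI: $1,519.04 × 0.0175 = $26.58
Social Security tax: $1,519.04 × 0.05 = $75.95
Employee stock purchase plan: $1,519.04 × 0.04 = $60.76
Roth 401(k) contribution: $1,519.04 × 0.04 = $60.76
Total deductions = $83.55 + $287.10 + $14.35 + $26.58 + $75.95 + $60.76 + $60.76 = $609.05
Net pay = $1,519.04 − $609.05 = $909.99

$909.99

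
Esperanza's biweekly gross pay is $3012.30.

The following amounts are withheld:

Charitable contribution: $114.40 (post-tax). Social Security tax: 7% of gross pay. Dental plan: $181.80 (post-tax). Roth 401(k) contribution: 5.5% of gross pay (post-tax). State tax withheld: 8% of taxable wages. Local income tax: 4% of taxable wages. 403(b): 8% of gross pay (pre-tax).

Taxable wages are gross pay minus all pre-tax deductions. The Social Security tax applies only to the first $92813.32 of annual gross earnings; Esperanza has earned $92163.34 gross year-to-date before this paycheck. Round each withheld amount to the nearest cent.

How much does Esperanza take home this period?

$1931.38

403(b): $3012.30 × 0.08 = $240.98
Taxable wages = $3012.30 − $240.98 = $2771.32
Local income tax: $2771.32 × 0.04 = $110.85
State tax withheld: $2771.32 × 0.08 = $221.71
Social Security tax: only $92813.32 − $92163.34 = $649.98 of this check is subject → $649.98 × 0.07 = $45.50
Roth 401(k) contribution: $3012.30 × 0.055 = $165.68
Charitable contribution: $114.40
Dental plan: $181.80
Total deductions = $240.98 + $110.85 + $221.71 + $45.50 + $165.68 + $114.40 + $181.80 = $1080.92
Net pay = $3012.30 − $1080.92 = $1931.38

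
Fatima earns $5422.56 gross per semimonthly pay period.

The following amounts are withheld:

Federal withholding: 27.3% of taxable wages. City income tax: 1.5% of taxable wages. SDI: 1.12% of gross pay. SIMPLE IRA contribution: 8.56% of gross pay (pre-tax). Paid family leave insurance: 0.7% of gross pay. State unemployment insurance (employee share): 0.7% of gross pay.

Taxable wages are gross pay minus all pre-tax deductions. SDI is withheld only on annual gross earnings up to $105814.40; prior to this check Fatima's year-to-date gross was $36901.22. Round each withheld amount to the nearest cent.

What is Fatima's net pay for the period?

$3393.72

SIMPLE IRA contribution: $5422.56 × 0.0856 = $464.17
Taxable wages = $5422.56 − $464.17 = $4958.39
Federal withholding: $4958.39 × 0.273 = $1353.64
City income tax: $4958.39 × 0.015 = $74.38
SDI: cap not yet reached, full $5422.56 is subject → $5422.56 × 0.0112 = $60.73
Paid family leave insurance: $5422.56 × 0.007 = $37.96
State unemployment insurance (employee share): $5422.56 × 0.007 = $37.96
Total deductions = $464.17 + $1353.64 + $74.38 + $60.73 + $37.96 + $37.96 = $2028.84
Net pay = $5422.56 − $2028.84 = $3393.72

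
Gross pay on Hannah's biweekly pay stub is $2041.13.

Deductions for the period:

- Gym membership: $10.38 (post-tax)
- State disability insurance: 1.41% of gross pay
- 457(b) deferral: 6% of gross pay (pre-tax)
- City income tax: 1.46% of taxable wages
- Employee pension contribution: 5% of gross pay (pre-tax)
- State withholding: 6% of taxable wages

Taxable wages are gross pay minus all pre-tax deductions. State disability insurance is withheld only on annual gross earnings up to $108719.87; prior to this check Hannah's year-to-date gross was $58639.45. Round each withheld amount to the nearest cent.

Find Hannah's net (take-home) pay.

$1641.92

457(b) deferral: $2041.13 × 0.06 = $122.47
Employee pension contribution: $2041.13 × 0.05 = $102.06
Pre-tax total = $122.47 + $102.06 = $224.53
Taxable wages = $2041.13 − $224.53 = $1816.60
City income tax: $1816.60 × 0.0146 = $26.52
State withholding: $1816.60 × 0.06 = $109.00
State disability insurance: cap not yet reached, full $2041.13 is subject → $2041.13 × 0.0141 = $28.78
Gym membership: $10.38
Total deductions = $122.47 + $102.06 + $26.52 + $109.00 + $28.78 + $10.38 = $399.21
Net pay = $2041.13 − $399.21 = $1641.92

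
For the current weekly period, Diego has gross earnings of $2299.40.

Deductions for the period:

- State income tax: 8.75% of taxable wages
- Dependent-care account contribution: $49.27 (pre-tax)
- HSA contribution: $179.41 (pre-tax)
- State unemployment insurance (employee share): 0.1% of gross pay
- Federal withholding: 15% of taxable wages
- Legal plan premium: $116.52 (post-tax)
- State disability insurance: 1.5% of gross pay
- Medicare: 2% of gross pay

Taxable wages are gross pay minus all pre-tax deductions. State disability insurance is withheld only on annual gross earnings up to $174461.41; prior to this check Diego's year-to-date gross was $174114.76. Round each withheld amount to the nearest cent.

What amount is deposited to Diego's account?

$1408.91

HSA contribution: $179.41
Dependent-care account contribution: $49.27
Pre-tax total = $179.41 + $49.27 = $228.68
Taxable wages = $2299.40 − $228.68 = $2070.72
Federal withholding: $2070.72 × 0.15 = $310.61
State income tax: $2070.72 × 0.0875 = $181.19
State unemployment insurance (employee share): $2299.40 × 0.001 = $2.30
Medicare: $2299.40 × 0.02 = $45.99
State disability insurance: only $174461.41 − $174114.76 = $346.65 of this check is subject → $346.65 × 0.015 = $5.20
Legal plan premium: $116.52
Total deductions = $179.41 + $49.27 + $310.61 + $181.19 + $2.30 + $45.99 + $5.20 + $116.52 = $890.49
Net pay = $2299.40 − $890.49 = $1408.91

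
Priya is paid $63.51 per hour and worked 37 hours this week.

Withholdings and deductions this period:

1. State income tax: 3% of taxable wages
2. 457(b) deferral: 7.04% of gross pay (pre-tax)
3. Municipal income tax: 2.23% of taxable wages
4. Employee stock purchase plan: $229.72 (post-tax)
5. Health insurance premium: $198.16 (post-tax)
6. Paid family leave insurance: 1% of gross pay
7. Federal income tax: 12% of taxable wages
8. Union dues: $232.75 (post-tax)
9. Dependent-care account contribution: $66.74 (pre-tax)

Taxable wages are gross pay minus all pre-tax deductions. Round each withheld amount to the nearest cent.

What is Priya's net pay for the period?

$1,068.70

Gross pay: 37 × $63.51 = $2,349.87
Dependent-care account contribution: $66.74
457(b) deferral: $2,349.87 × 0.0704 = $165.43
Pre-tax total = $66.74 + $165.43 = $232.17
Taxable wages = $2,349.87 − $232.17 = $2,117.70
State income tax: $2,117.70 × 0.03 = $63.53
Federal income tax: $2,117.70 × 0.12 = $254.12
Municipal income tax: $2,117.70 × 0.0223 = $47.22
Paid family leave insurance: $2,349.87 × 0.01 = $23.50
Union dues: $232.75
Employee stock purchase plan: $229.72
Health insurance premium: $198.16
Total deductions = $66.74 + $165.43 + $63.53 + $254.12 + $47.22 + $23.50 + $232.75 + $229.72 + $198.16 = $1,281.17
Net pay = $2,349.87 − $1,281.17 = $1,068.70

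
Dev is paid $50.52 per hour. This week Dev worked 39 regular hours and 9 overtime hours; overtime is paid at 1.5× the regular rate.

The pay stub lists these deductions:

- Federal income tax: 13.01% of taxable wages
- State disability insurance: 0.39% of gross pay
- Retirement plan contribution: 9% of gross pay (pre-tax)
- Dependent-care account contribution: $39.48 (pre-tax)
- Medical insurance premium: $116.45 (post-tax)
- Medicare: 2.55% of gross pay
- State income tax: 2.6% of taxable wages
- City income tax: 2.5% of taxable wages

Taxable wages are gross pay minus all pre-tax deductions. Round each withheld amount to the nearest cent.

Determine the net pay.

Regular pay: 39 × $50.52 = $1,970.28
Overtime pay: 9 × $50.52 × 1.5 = $682.02
Gross pay = $1,970.28 + $682.02 = $2,652.30
Retirement plan contribution: $2,652.30 × 0.09 = $238.71
Dependent-care account contribution: $39.48
Pre-tax total = $238.71 + $39.48 = $278.19
Taxable wages = $2,652.30 − $278.19 = $2,374.11
City income tax: $2,374.11 × 0.025 = $59.35
Federal income tax: $2,374.11 × 0.1301 = $308.87
State income tax: $2,374.11 × 0.026 = $61.73
State disability insurance: $2,652.30 × 0.0039 = $10.34
Medicare: $2,652.30 × 0.0255 = $67.63
Medical insurance premium: $116.45
Total deductions = $238.71 + $39.48 + $59.35 + $308.87 + $61.73 + $10.34 + $67.63 + $116.45 = $902.56
Net pay = $2,652.30 − $902.56 = $1,749.74

$1,749.74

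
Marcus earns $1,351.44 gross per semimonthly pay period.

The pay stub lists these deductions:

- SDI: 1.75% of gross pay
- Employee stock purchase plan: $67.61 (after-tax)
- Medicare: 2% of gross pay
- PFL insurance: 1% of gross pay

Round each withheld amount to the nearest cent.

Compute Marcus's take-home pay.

SDI: $1,351.44 × 0.0175 = $23.65
PFL insurance: $1,351.44 × 0.01 = $13.51
Medicare: $1,351.44 × 0.02 = $27.03
Employee stock purchase plan: $67.61
Total deductions = $23.65 + $13.51 + $27.03 + $67.61 = $131.80
Net pay = $1,351.44 − $131.80 = $1,219.64

$1,219.64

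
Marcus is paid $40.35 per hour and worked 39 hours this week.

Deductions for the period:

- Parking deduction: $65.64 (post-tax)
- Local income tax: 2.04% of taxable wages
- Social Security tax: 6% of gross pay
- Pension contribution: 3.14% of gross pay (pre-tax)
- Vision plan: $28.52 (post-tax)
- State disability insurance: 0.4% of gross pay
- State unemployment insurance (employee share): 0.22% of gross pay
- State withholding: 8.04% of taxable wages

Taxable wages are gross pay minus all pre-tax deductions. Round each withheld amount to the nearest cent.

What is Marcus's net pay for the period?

$1172.27

Gross pay: 39 × $40.35 = $1573.65
Pension contribution: $1573.65 × 0.0314 = $49.41
Taxable wages = $1573.65 − $49.41 = $1524.24
State withholding: $1524.24 × 0.0804 = $122.55
Local income tax: $1524.24 × 0.0204 = $31.09
State disability insurance: $1573.65 × 0.004 = $6.29
State unemployment insurance (employee share): $1573.65 × 0.0022 = $3.46
Social Security tax: $1573.65 × 0.06 = $94.42
Vision plan: $28.52
Parking deduction: $65.64
Total deductions = $49.41 + $122.55 + $31.09 + $6.29 + $3.46 + $94.42 + $28.52 + $65.64 = $401.38
Net pay = $1573.65 − $401.38 = $1172.27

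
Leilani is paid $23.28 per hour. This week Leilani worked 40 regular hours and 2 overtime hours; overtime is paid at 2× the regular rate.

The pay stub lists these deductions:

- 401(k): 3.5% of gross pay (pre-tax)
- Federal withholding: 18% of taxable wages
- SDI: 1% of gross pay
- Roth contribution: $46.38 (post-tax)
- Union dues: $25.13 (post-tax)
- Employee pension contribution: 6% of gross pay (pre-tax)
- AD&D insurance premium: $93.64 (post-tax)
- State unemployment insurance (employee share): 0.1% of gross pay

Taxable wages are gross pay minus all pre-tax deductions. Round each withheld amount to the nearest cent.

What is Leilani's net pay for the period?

Regular pay: 40 × $23.28 = $931.20
Overtime pay: 2 × $23.28 × 2 = $93.12
Gross pay = $931.20 + $93.12 = $1,024.32
401(k): $1,024.32 × 0.035 = $35.85
Employee pension contribution: $1,024.32 × 0.06 = $61.46
Pre-tax total = $35.85 + $61.46 = $97.31
Taxable wages = $1,024.32 − $97.31 = $927.01
Federal withholding: $927.01 × 0.18 = $166.86
SDI: $1,024.32 × 0.01 = $10.24
State unemployment insurance (employee share): $1,024.32 × 0.001 = $1.02
Union dues: $25.13
AD&D insurance premium: $93.64
Roth contribution: $46.38
Total deductions = $35.85 + $61.46 + $166.86 + $10.24 + $1.02 + $25.13 + $93.64 + $46.38 = $440.58
Net pay = $1,024.32 − $440.58 = $583.74

$583.74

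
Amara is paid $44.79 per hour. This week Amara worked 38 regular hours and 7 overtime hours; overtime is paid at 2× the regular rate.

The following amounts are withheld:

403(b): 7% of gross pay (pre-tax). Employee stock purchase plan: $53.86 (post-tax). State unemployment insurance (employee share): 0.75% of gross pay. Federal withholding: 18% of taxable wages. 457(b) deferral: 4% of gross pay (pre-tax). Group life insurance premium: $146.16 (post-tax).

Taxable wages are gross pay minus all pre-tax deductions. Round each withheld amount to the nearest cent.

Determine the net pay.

Regular pay: 38 × $44.79 = $1,702.02
Overtime pay: 7 × $44.79 × 2 = $627.06
Gross pay = $1,702.02 + $627.06 = $2,329.08
457(b) deferral: $2,329.08 × 0.04 = $93.16
403(b): $2,329.08 × 0.07 = $163.04
Pre-tax total = $93.16 + $163.04 = $256.20
Taxable wages = $2,329.08 − $256.20 = $2,072.88
Federal withholding: $2,072.88 × 0.18 = $373.12
State unemployment insurance (employee share): $2,329.08 × 0.0075 = $17.47
Employee stock purchase plan: $53.86
Group life insurance premium: $146.16
Total deductions = $93.16 + $163.04 + $373.12 + $17.47 + $53.86 + $146.16 = $846.81
Net pay = $2,329.08 − $846.81 = $1,482.27

$1,482.27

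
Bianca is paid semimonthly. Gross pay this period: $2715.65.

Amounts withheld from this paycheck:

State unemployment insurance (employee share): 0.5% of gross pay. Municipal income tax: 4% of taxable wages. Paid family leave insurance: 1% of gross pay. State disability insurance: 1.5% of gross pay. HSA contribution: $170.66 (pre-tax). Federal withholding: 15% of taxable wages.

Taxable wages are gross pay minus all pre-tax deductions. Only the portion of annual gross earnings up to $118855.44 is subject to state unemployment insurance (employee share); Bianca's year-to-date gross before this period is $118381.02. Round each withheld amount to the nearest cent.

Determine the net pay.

$1991.18

HSA contribution: $170.66
Taxable wages = $2715.65 − $170.66 = $2544.99
Federal withholding: $2544.99 × 0.15 = $381.75
Municipal income tax: $2544.99 × 0.04 = $101.80
State disability insurance: $2715.65 × 0.015 = $40.73
State unemployment insurance (employee share): only $118855.44 − $118381.02 = $474.42 of this check is subject → $474.42 × 0.005 = $2.37
Paid family leave insurance: $2715.65 × 0.01 = $27.16
Total deductions = $170.66 + $381.75 + $101.80 + $40.73 + $2.37 + $27.16 = $724.47
Net pay = $2715.65 − $724.47 = $1991.18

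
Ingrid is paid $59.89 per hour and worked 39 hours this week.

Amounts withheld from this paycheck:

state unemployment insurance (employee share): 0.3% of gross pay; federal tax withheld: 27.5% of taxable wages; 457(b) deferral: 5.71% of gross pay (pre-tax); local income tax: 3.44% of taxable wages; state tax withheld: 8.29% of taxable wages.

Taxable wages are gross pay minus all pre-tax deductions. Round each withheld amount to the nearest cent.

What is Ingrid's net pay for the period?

$1,331.36

Gross pay: 39 × $59.89 = $2,335.71
457(b) deferral: $2,335.71 × 0.0571 = $133.37
Taxable wages = $2,335.71 − $133.37 = $2,202.34
Local income tax: $2,202.34 × 0.0344 = $75.76
State tax withheld: $2,202.34 × 0.0829 = $182.57
Federal tax withheld: $2,202.34 × 0.275 = $605.64
State unemployment insurance (employee share): $2,335.71 × 0.003 = $7.01
Total deductions = $133.37 + $75.76 + $182.57 + $605.64 + $7.01 = $1,004.35
Net pay = $2,335.71 − $1,004.35 = $1,331.36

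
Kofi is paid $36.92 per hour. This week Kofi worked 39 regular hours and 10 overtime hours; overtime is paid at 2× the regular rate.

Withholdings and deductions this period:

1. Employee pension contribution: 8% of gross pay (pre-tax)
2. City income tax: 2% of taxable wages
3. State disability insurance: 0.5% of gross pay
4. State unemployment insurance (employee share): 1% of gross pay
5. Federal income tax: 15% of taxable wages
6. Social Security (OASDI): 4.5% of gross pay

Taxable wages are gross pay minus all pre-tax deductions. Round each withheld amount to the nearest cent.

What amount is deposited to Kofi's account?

$1,532.65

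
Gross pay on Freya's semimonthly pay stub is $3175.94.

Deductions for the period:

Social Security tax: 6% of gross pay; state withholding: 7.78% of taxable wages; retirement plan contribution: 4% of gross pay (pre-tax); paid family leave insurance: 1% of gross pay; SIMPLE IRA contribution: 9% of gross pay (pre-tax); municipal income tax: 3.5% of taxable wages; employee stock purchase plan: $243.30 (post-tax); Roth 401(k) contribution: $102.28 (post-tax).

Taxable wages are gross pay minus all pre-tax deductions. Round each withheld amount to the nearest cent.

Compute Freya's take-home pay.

$1883.49

Retirement plan contribution: $3175.94 × 0.04 = $127.04
SIMPLE IRA contribution: $3175.94 × 0.09 = $285.83
Pre-tax total = $127.04 + $285.83 = $412.87
Taxable wages = $3175.94 − $412.87 = $2763.07
State withholding: $2763.07 × 0.0778 = $214.97
Municipal income tax: $2763.07 × 0.035 = $96.71
Paid family leave insurance: $3175.94 × 0.01 = $31.76
Social Security tax: $3175.94 × 0.06 = $190.56
Employee stock purchase plan: $243.30
Roth 401(k) contribution: $102.28
Total deductions = $127.04 + $285.83 + $214.97 + $96.71 + $31.76 + $190.56 + $243.30 + $102.28 = $1292.45
Net pay = $3175.94 − $1292.45 = $1883.49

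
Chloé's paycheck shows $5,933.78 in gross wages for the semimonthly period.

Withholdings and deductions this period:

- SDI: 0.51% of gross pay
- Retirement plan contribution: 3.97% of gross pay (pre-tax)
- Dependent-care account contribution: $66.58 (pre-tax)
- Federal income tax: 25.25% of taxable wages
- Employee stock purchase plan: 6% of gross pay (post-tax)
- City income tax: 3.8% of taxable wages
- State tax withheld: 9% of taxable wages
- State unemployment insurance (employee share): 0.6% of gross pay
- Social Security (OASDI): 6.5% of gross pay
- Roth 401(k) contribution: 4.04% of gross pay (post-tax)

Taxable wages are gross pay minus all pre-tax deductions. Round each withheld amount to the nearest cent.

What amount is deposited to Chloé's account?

Dependent-care account contribution: $66.58
Retirement plan contribution: $5,933.78 × 0.0397 = $235.57
Pre-tax total = $66.58 + $235.57 = $302.15
Taxable wages = $5,933.78 − $302.15 = $5,631.63
State tax withheld: $5,631.63 × 0.09 = $506.85
City income tax: $5,631.63 × 0.038 = $214.00
Federal income tax: $5,631.63 × 0.2525 = $1,421.99
State unemployment insurance (employee share): $5,933.78 × 0.006 = $35.60
Social Security (OASDI): $5,933.78 × 0.065 = $385.70
SDI: $5,933.78 × 0.0051 = $30.26
Roth 401(k) contribution: $5,933.78 × 0.0404 = $239.72
Employee stock purchase plan: $5,933.78 × 0.06 = $356.03
Total deductions = $66.58 + $235.57 + $506.85 + $214.00 + $1,421.99 + $35.60 + $385.70 + $30.26 + $239.72 + $356.03 = $3,492.30
Net pay = $5,933.78 − $3,492.30 = $2,441.48

$2,441.48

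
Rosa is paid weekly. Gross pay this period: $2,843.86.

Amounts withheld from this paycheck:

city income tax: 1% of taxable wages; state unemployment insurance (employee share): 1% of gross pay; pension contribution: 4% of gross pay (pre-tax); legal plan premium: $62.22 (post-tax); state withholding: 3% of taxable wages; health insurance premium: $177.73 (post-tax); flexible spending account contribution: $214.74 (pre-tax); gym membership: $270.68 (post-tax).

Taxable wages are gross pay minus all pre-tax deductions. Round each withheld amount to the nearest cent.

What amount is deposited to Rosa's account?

$1,875.69

Pension contribution: $2,843.86 × 0.04 = $113.75
Flexible spending account contribution: $214.74
Pre-tax total = $113.75 + $214.74 = $328.49
Taxable wages = $2,843.86 − $328.49 = $2,515.37
State withholding: $2,515.37 × 0.03 = $75.46
City income tax: $2,515.37 × 0.01 = $25.15
State unemployment insurance (employee share): $2,843.86 × 0.01 = $28.44
Health insurance premium: $177.73
Legal plan premium: $62.22
Gym membership: $270.68
Total deductions = $113.75 + $214.74 + $75.46 + $25.15 + $28.44 + $177.73 + $62.22 + $270.68 = $968.17
Net pay = $2,843.86 − $968.17 = $1,875.69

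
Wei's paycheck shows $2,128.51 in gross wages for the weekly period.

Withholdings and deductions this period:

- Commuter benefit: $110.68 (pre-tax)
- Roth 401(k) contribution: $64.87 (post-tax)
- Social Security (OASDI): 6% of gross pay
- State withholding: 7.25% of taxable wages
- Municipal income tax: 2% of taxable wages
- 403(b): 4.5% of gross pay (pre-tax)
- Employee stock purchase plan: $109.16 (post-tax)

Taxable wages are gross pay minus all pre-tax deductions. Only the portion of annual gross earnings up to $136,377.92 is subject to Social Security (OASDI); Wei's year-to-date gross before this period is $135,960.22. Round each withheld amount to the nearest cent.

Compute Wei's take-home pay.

$1,545.17

403(b): $2,128.51 × 0.045 = $95.78
Commuter benefit: $110.68
Pre-tax total = $95.78 + $110.68 = $206.46
Taxable wages = $2,128.51 − $206.46 = $1,922.05
Municipal income tax: $1,922.05 × 0.02 = $38.44
State withholding: $1,922.05 × 0.0725 = $139.35
Social Security (OASDI): only $136,377.92 − $135,960.22 = $417.70 of this check is subject → $417.70 × 0.06 = $25.06
Employee stock purchase plan: $109.16
Roth 401(k) contribution: $64.87
Total deductions = $95.78 + $110.68 + $38.44 + $139.35 + $25.06 + $109.16 + $64.87 = $583.34
Net pay = $2,128.51 − $583.34 = $1,545.17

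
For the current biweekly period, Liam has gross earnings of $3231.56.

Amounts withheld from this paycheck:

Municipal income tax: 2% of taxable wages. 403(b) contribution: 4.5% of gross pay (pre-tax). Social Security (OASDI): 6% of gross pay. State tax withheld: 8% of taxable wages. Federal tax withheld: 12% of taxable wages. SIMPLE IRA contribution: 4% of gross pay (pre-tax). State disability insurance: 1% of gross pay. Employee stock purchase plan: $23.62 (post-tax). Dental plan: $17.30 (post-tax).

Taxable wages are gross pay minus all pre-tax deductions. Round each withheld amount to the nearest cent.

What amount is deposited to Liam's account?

$2039.23

403(b) contribution: $3231.56 × 0.045 = $145.42
SIMPLE IRA contribution: $3231.56 × 0.04 = $129.26
Pre-tax total = $145.42 + $129.26 = $274.68
Taxable wages = $3231.56 − $274.68 = $2956.88
State tax withheld: $2956.88 × 0.08 = $236.55
Municipal income tax: $2956.88 × 0.02 = $59.14
Federal tax withheld: $2956.88 × 0.12 = $354.83
Social Security (OASDI): $3231.56 × 0.06 = $193.89
State disability insurance: $3231.56 × 0.01 = $32.32
Dental plan: $17.30
Employee stock purchase plan: $23.62
Total deductions = $145.42 + $129.26 + $236.55 + $59.14 + $354.83 + $193.89 + $32.32 + $17.30 + $23.62 = $1192.33
Net pay = $3231.56 − $1192.33 = $2039.23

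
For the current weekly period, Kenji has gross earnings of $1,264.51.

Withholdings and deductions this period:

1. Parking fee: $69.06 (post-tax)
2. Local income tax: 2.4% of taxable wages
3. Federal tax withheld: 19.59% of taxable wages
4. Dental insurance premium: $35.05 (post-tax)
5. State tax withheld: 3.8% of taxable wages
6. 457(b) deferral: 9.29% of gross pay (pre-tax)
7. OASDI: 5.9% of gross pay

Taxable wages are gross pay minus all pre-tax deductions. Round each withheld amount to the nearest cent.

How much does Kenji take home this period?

457(b) deferral: $1,264.51 × 0.0929 = $117.47
Taxable wages = $1,264.51 − $117.47 = $1,147.04
Federal tax withheld: $1,147.04 × 0.1959 = $224.71
Local income tax: $1,147.04 × 0.024 = $27.53
State tax withheld: $1,147.04 × 0.038 = $43.59
OASDI: $1,264.51 × 0.059 = $74.61
Parking fee: $69.06
Dental insurance premium: $35.05
Total deductions = $117.47 + $224.71 + $27.53 + $43.59 + $74.61 + $69.06 + $35.05 = $592.02
Net pay = $1,264.51 − $592.02 = $672.49

$672.49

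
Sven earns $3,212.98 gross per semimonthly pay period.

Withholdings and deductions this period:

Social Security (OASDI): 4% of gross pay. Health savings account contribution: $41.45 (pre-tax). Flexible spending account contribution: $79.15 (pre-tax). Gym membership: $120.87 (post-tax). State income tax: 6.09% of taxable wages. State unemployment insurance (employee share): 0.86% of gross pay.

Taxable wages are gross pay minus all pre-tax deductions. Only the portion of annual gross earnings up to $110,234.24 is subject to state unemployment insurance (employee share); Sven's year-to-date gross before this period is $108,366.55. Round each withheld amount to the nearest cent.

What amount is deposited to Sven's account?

$2,638.60

Flexible spending account contribution: $79.15
Health savings account contribution: $41.45
Pre-tax total = $79.15 + $41.45 = $120.60
Taxable wages = $3,212.98 − $120.60 = $3,092.38
State income tax: $3,092.38 × 0.0609 = $188.33
Social Security (OASDI): $3,212.98 × 0.04 = $128.52
State unemployment insurance (employee share): only $110,234.24 − $108,366.55 = $1,867.69 of this check is subject → $1,867.69 × 0.0086 = $16.06
Gym membership: $120.87
Total deductions = $79.15 + $41.45 + $188.33 + $128.52 + $16.06 + $120.87 = $574.38
Net pay = $3,212.98 − $574.38 = $2,638.60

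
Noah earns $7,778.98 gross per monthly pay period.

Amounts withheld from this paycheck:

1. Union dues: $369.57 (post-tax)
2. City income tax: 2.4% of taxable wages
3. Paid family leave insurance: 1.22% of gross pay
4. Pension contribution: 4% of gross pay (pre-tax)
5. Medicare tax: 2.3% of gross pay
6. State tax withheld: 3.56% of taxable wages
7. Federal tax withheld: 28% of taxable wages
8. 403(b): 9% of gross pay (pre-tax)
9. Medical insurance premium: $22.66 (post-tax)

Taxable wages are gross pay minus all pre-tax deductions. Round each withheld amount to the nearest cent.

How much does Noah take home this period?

$3,803.34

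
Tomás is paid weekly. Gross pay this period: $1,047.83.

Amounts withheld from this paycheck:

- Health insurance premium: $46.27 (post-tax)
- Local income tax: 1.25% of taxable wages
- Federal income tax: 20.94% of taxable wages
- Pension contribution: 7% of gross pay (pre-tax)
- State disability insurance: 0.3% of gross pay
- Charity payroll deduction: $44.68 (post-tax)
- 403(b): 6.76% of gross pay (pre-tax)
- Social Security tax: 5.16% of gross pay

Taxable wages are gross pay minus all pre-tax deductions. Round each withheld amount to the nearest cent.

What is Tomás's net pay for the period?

Pension contribution: $1,047.83 × 0.07 = $73.35
403(b): $1,047.83 × 0.0676 = $70.83
Pre-tax total = $73.35 + $70.83 = $144.18
Taxable wages = $1,047.83 − $144.18 = $903.65
Federal income tax: $903.65 × 0.2094 = $189.22
Local income tax: $903.65 × 0.0125 = $11.30
Social Security tax: $1,047.83 × 0.0516 = $54.07
State disability insurance: $1,047.83 × 0.003 = $3.14
Charity payroll deduction: $44.68
Health insurance premium: $46.27
Total deductions = $73.35 + $70.83 + $189.22 + $11.30 + $54.07 + $3.14 + $44.68 + $46.27 = $492.86
Net pay = $1,047.83 − $492.86 = $554.97

$554.97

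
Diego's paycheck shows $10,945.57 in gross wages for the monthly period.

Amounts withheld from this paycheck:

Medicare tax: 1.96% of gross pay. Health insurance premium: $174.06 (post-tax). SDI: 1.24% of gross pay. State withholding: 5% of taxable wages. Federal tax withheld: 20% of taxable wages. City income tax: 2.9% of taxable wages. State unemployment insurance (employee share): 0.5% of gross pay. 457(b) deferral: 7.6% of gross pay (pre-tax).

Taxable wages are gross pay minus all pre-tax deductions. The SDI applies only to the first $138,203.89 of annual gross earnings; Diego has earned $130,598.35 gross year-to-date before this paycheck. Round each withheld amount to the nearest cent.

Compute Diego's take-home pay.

457(b) deferral: $10,945.57 × 0.076 = $831.86
Taxable wages = $10,945.57 − $831.86 = $10,113.71
Federal tax withheld: $10,113.71 × 0.2 = $2,022.74
State withholding: $10,113.71 × 0.05 = $505.69
City income tax: $10,113.71 × 0.029 = $293.30
State unemployment insurance (employee share): $10,945.57 × 0.005 = $54.73
SDI: only $138,203.89 − $130,598.35 = $7,605.54 of this check is subject → $7,605.54 × 0.0124 = $94.31
Medicare tax: $10,945.57 × 0.0196 = $214.53
Health insurance premium: $174.06
Total deductions = $831.86 + $2,022.74 + $505.69 + $293.30 + $54.73 + $94.31 + $214.53 + $174.06 = $4,191.22
Net pay = $10,945.57 − $4,191.22 = $6,754.35

$6,754.35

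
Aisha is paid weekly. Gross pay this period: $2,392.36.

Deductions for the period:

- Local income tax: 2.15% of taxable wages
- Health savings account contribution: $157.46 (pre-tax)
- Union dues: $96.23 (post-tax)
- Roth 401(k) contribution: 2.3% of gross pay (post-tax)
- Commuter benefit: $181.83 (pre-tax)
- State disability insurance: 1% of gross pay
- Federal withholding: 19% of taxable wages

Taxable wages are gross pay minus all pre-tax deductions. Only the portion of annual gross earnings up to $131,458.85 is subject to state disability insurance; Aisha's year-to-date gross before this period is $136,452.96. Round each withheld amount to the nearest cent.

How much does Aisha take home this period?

$1,467.60

Health savings account contribution: $157.46
Commuter benefit: $181.83
Pre-tax total = $157.46 + $181.83 = $339.29
Taxable wages = $2,392.36 − $339.29 = $2,053.07
Local income tax: $2,053.07 × 0.0215 = $44.14
Federal withholding: $2,053.07 × 0.19 = $390.08
State disability insurance: annual cap $131,458.85 already reached (YTD $136,452.96), so $0.00
Roth 401(k) contribution: $2,392.36 × 0.023 = $55.02
Union dues: $96.23
Total deductions = $157.46 + $181.83 + $44.14 + $390.08 + $0.00 + $55.02 + $96.23 = $924.76
Net pay = $2,392.36 − $924.76 = $1,467.60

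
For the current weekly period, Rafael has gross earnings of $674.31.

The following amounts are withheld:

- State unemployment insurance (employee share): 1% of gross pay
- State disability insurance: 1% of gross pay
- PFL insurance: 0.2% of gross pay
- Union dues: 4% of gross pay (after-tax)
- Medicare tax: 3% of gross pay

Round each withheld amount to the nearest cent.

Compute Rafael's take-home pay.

$612.28

State unemployment insurance (employee share): $674.31 × 0.01 = $6.74
Medicare tax: $674.31 × 0.03 = $20.23
State disability insurance: $674.31 × 0.01 = $6.74
PFL insurance: $674.31 × 0.002 = $1.35
Union dues: $674.31 × 0.04 = $26.97
Total deductions = $6.74 + $20.23 + $6.74 + $1.35 + $26.97 = $62.03
Net pay = $674.31 − $62.03 = $612.28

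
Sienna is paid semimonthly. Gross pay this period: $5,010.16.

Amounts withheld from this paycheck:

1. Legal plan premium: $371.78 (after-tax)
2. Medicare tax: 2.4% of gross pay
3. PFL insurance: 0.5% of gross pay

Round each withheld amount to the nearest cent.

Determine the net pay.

$4,493.09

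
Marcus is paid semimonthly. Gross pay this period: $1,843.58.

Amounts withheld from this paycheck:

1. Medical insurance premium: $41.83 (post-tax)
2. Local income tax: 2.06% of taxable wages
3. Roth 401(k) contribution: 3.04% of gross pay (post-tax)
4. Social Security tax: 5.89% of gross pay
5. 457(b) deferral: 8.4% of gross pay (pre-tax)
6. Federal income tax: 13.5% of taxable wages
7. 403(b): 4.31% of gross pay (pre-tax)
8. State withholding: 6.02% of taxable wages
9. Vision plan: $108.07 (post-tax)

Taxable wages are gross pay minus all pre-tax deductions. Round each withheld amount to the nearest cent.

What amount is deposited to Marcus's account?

$947.45

403(b): $1,843.58 × 0.0431 = $79.46
457(b) deferral: $1,843.58 × 0.084 = $154.86
Pre-tax total = $79.46 + $154.86 = $234.32
Taxable wages = $1,843.58 − $234.32 = $1,609.26
State withholding: $1,609.26 × 0.0602 = $96.88
Local income tax: $1,609.26 × 0.0206 = $33.15
Federal income tax: $1,609.26 × 0.135 = $217.25
Social Security tax: $1,843.58 × 0.0589 = $108.59
Roth 401(k) contribution: $1,843.58 × 0.0304 = $56.04
Vision plan: $108.07
Medical insurance premium: $41.83
Total deductions = $79.46 + $154.86 + $96.88 + $33.15 + $217.25 + $108.59 + $56.04 + $108.07 + $41.83 = $896.13
Net pay = $1,843.58 − $896.13 = $947.45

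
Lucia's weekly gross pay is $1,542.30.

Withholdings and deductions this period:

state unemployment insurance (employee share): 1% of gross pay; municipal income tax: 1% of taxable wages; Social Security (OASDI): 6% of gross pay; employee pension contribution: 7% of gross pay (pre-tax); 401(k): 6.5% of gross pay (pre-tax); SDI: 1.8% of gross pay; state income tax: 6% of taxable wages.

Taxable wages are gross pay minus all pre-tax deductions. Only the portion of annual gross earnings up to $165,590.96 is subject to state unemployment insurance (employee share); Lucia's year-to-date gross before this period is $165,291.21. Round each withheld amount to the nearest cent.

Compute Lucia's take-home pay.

$1,117.40

401(k): $1,542.30 × 0.065 = $100.25
Employee pension contribution: $1,542.30 × 0.07 = $107.96
Pre-tax total = $100.25 + $107.96 = $208.21
Taxable wages = $1,542.30 − $208.21 = $1,334.09
Municipal income tax: $1,334.09 × 0.01 = $13.34
State income tax: $1,334.09 × 0.06 = $80.05
Social Security (OASDI): $1,542.30 × 0.06 = $92.54
SDI: $1,542.30 × 0.018 = $27.76
State unemployment insurance (employee share): only $165,590.96 − $165,291.21 = $299.75 of this check is subject → $299.75 × 0.01 = $3.00
Total deductions = $100.25 + $107.96 + $13.34 + $80.05 + $92.54 + $27.76 + $3.00 = $424.90
Net pay = $1,542.30 − $424.90 = $1,117.40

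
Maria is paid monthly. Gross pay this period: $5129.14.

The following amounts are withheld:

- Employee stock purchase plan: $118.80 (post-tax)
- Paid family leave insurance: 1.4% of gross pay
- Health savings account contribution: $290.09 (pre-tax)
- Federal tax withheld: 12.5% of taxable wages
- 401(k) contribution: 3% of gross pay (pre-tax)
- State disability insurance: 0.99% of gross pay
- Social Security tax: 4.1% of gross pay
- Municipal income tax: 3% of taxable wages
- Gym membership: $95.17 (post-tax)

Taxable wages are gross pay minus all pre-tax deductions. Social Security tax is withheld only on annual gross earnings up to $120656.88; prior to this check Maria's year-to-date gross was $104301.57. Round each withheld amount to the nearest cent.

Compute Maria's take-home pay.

$3412.12

401(k) contribution: $5129.14 × 0.03 = $153.87
Health savings account contribution: $290.09
Pre-tax total = $153.87 + $290.09 = $443.96
Taxable wages = $5129.14 − $443.96 = $4685.18
Municipal income tax: $4685.18 × 0.03 = $140.56
Federal tax withheld: $4685.18 × 0.125 = $585.65
Paid family leave insurance: $5129.14 × 0.014 = $71.81
State disability insurance: $5129.14 × 0.0099 = $50.78
Social Security tax: cap not yet reached, full $5129.14 is subject → $5129.14 × 0.041 = $210.29
Employee stock purchase plan: $118.80
Gym membership: $95.17
Total deductions = $153.87 + $290.09 + $140.56 + $585.65 + $71.81 + $50.78 + $210.29 + $118.80 + $95.17 = $1717.02
Net pay = $5129.14 − $1717.02 = $3412.12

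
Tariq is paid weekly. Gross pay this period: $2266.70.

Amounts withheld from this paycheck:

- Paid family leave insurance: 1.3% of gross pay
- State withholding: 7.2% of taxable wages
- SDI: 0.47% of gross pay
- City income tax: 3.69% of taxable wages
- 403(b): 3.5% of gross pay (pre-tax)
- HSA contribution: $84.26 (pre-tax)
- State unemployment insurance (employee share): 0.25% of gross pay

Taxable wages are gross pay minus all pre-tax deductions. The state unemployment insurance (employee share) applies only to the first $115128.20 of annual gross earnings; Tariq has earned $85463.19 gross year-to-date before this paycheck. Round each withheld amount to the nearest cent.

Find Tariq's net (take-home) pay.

$1828.30

403(b): $2266.70 × 0.035 = $79.33
HSA contribution: $84.26
Pre-tax total = $79.33 + $84.26 = $163.59
Taxable wages = $2266.70 − $163.59 = $2103.11
State withholding: $2103.11 × 0.072 = $151.42
City income tax: $2103.11 × 0.0369 = $77.60
State unemployment insurance (employee share): cap not yet reached, full $2266.70 is subject → $2266.70 × 0.0025 = $5.67
SDI: $2266.70 × 0.0047 = $10.65
Paid family leave insurance: $2266.70 × 0.013 = $29.47
Total deductions = $79.33 + $84.26 + $151.42 + $77.60 + $5.67 + $10.65 + $29.47 = $438.40
Net pay = $2266.70 − $438.40 = $1828.30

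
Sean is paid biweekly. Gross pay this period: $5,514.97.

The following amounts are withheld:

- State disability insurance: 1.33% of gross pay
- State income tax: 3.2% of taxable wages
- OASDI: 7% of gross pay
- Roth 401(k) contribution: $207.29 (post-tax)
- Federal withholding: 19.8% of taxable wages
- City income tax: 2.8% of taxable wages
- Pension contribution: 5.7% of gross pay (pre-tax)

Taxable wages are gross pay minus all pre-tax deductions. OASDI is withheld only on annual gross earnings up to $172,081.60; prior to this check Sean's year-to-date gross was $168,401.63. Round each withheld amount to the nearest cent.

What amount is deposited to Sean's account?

$3,320.62

Pension contribution: $5,514.97 × 0.057 = $314.35
Taxable wages = $5,514.97 − $314.35 = $5,200.62
Federal withholding: $5,200.62 × 0.198 = $1,029.72
City income tax: $5,200.62 × 0.028 = $145.62
State income tax: $5,200.62 × 0.032 = $166.42
State disability insurance: $5,514.97 × 0.0133 = $73.35
OASDI: only $172,081.60 − $168,401.63 = $3,679.97 of this check is subject → $3,679.97 × 0.07 = $257.60
Roth 401(k) contribution: $207.29
Total deductions = $314.35 + $1,029.72 + $145.62 + $166.42 + $73.35 + $257.60 + $207.29 = $2,194.35
Net pay = $5,514.97 − $2,194.35 = $3,320.62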